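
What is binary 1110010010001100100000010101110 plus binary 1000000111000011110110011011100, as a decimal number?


1110010010001100100000010101110 + 1000000111000011110110011011100 = 10110011001010000010110110001010 = 3005754762

3005754762


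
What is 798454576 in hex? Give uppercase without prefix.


798454576 = 2F977330 hex

2F977330


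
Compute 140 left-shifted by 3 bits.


0b10001100 << 3 = 0b10001100000 = 1120

1120


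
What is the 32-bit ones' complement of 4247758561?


4247758561 ^ 4294967295 = 47208734

47208734


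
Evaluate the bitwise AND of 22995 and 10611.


0b101100111010011 & 0b10100101110011 = 0b100101010011 = 2387

2387


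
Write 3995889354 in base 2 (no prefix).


3995889354 = 11101110001011000110111011001010 in binary

11101110001011000110111011001010


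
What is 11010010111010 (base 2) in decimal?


11010010111010 in decimal = 13498

13498


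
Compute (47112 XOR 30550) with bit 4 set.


Step 1: 47112 ^ 30550 = 53086
Step 2: 53086 | (1 << 4) = 53086 | 16 = 53086

53086


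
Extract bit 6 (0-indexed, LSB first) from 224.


0b11100000, position 6 = 1

1


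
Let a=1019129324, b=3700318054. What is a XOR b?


1019129324 ^ 3700318054 = 3761304202

3761304202


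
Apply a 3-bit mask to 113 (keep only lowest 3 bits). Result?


113 & 7 = 1

1


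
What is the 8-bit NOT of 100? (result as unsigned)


~0b1100100 = 0b10011011 = 155 (8-bit unsigned)

155


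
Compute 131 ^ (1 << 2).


131 ^ (1 << 2) = 131 ^ 4 = 135

135


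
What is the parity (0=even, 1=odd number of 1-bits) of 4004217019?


0b11101110101010111000000010111011 has 18 ones => parity 0

0


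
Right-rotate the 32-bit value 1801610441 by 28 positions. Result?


Rotate 0b1101011011000100110010011001001 right by 28 (32-bit) = 0b10110110001001100100110010010110 = 3055963286

3055963286


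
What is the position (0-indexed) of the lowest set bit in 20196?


0b100111011100100. Lowest set bit at position 2

2


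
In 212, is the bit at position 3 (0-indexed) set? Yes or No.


0b11010100, bit 3 = 0. No

No


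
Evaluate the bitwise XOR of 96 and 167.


0b1100000 ^ 0b10100111 = 0b11000111 = 199

199


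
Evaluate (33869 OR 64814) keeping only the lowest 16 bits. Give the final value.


Step 1: 33869 | 64814 = 64879
Step 2: 64879 & 65535 = 64879

64879


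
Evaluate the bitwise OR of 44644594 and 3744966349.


0b10101010010011100011110010 | 0b11011111001101111010011011001101 = 0b11011111101111111011111011111111 = 3753885439

3753885439


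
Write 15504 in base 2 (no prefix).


15504 = 11110010010000 in binary

11110010010000


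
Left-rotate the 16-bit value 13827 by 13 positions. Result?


Rotate 0b11011000000011 left by 13 (16-bit) = 0b110011011000000 = 26304

26304


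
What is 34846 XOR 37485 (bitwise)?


0b1000100000011110 ^ 0b1001001001101101 = 0b1101001110011 = 6771

6771


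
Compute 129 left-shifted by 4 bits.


0b10000001 << 4 = 0b100000010000 = 2064

2064


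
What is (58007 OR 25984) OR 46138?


Step 1: 58007 | 25984 = 59287
Step 2: 59287 | 46138 = 63423

63423


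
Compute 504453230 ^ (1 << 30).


504453230 ^ (1 << 30) = 504453230 ^ 1073741824 = 1578195054

1578195054


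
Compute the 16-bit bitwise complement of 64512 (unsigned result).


~0b1111110000000000 = 0b1111111111 = 1023 (16-bit unsigned)

1023


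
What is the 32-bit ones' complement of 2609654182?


2609654182 ^ 4294967295 = 1685313113

1685313113


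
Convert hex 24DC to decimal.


24DC hex = 9436 decimal

9436


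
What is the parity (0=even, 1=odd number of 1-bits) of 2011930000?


0b1110111111010111001110110010000 has 19 ones => parity 1

1


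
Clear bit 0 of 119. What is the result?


119 & ~(1 << 0) = 118

118


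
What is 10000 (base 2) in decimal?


10000 in decimal = 16

16


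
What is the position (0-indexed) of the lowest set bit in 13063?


0b11001100000111. Lowest set bit at position 0

0


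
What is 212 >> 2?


0b11010100 >> 2 = 0b110101 = 53

53


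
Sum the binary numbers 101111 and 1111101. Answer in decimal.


101111 + 1111101 = 10101100 = 172

172


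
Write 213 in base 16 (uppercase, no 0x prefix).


213 = D5 hex

D5


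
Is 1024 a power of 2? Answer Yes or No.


0b10000000000. Only one bit set => Yes

Yes


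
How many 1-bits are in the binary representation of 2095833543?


0b1111100111010111110000111000111 has 20 set bits

20


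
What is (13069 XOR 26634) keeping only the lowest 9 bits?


Step 1: 13069 ^ 26634 = 23303
Step 2: 23303 & 511 = 263

263


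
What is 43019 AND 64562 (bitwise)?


0b1010100000001011 & 0b1111110000110010 = 0b1010100000000010 = 43010

43010


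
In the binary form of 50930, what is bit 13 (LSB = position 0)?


0b1100011011110010, position 13 = 0

0


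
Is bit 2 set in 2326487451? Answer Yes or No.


0b10001010101010110110000110011011, bit 2 = 0. No

No


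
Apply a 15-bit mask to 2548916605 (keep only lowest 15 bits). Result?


2548916605 & 32767 = 24957

24957


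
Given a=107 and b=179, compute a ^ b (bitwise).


107 ^ 179 = 216

216


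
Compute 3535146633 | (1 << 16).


3535146633 | (1 << 16) = 3535146633 | 65536 = 3535212169

3535212169


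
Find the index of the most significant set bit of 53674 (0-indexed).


0b1101000110101010. Highest set bit at position 15

15


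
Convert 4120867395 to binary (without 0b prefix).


4120867395 = 11110101100111110111001001000011 in binary

11110101100111110111001001000011


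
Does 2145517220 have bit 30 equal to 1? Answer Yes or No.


0b1111111111000011111111010100100, bit 30 = 1. Yes

Yes


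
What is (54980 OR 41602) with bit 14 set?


Step 1: 54980 | 41602 = 63174
Step 2: 63174 | (1 << 14) = 63174 | 16384 = 63174

63174


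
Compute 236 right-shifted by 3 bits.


0b11101100 >> 3 = 0b11101 = 29

29


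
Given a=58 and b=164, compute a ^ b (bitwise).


58 ^ 164 = 158

158


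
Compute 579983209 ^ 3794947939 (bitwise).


0b100010100100011101011101101001 ^ 0b11100010001100100100111101100011 = 0b11000000101000111001100000001010 = 3231946762

3231946762


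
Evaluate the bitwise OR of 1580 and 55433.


0b11000101100 | 0b1101100010001001 = 0b1101111010101101 = 57005

57005


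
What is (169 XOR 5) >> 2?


Step 1: 169 ^ 5 = 172
Step 2: 172 >> 2 = 43

43


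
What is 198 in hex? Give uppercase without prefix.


198 = C6 hex

C6


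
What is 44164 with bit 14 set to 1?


44164 | (1 << 14) = 44164 | 16384 = 60548

60548


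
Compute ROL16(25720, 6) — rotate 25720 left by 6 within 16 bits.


Rotate 0b110010001111000 left by 6 (16-bit) = 0b1111000011001 = 7705

7705


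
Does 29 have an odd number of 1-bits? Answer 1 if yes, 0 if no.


0b11101 has 4 ones => parity 0

0


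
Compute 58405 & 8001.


0b1110010000100101 & 0b1111101000001 = 0b10000000001 = 1025

1025


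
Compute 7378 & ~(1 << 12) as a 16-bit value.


7378 & ~(1 << 12) = 3282

3282


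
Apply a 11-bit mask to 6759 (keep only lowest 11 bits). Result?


6759 & 2047 = 615

615


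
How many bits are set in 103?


0b1100111 has 5 set bits

5


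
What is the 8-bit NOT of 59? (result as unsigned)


~0b111011 = 0b11000100 = 196 (8-bit unsigned)

196


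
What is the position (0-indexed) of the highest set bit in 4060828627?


0b11110010000010110101001111010011. Highest set bit at position 31

31


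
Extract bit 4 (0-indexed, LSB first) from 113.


0b1110001, position 4 = 1

1


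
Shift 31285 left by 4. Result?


0b111101000110101 << 4 = 0b1111010001101010000 = 500560

500560


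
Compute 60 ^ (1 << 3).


60 ^ (1 << 3) = 60 ^ 8 = 52

52


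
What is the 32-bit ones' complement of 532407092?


532407092 ^ 4294967295 = 3762560203

3762560203


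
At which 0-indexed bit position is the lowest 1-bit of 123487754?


0b111010111000100011000001010. Lowest set bit at position 1

1


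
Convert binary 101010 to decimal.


101010 in decimal = 42

42


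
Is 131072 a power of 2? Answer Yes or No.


0b100000000000000000. Only one bit set => Yes

Yes


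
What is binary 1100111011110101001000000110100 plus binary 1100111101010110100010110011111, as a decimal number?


1100111011110101001000000110100 + 1100111101010110100010110011111 = 11001111001001011101010111010011 = 3475363283

3475363283


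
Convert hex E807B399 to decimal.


E807B399 hex = 3892818841 decimal

3892818841


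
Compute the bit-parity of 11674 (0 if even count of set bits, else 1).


0b10110110011010 has 8 ones => parity 0

0


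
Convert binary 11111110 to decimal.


11111110 in decimal = 254

254


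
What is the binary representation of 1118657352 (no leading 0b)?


1118657352 = 1000010101011010101101101001000 in binary

1000010101011010101101101001000


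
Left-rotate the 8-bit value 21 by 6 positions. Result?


Rotate 0b10101 left by 6 (8-bit) = 0b1000101 = 69

69


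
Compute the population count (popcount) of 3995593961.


0b11101110001001111110110011101001 has 20 set bits

20


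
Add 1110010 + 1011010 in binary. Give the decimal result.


1110010 + 1011010 = 11001100 = 204

204


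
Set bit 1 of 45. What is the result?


45 | (1 << 1) = 45 | 2 = 47

47


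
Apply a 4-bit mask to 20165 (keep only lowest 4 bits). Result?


20165 & 15 = 5

5


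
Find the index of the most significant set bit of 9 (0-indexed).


0b1001. Highest set bit at position 3

3


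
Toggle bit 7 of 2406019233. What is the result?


2406019233 ^ (1 << 7) = 2406019233 ^ 128 = 2406019105

2406019105


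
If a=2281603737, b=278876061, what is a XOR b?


2281603737 ^ 278876061 = 2539769092

2539769092


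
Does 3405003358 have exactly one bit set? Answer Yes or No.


0b11001010111101000011101001011110. Multiple bits set => No

No


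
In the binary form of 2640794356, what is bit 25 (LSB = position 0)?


0b10011101011001110101001011110100, position 25 = 0

0


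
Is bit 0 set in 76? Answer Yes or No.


0b1001100, bit 0 = 0. No

No


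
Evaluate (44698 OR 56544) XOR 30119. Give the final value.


Step 1: 44698 | 56544 = 65274
Step 2: 65274 ^ 30119 = 35677

35677


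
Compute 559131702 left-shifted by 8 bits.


0b100001010100111010110000110110 << 8 = 0b10000101010011101011000011011000000000 = 143137715712

143137715712


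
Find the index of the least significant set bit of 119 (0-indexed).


0b1110111. Lowest set bit at position 0

0


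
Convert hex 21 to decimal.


21 hex = 33 decimal

33


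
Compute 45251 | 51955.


0b1011000011000011 | 0b1100101011110011 = 0b1111101011110011 = 64243

64243


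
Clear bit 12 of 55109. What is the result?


55109 & ~(1 << 12) = 51013

51013


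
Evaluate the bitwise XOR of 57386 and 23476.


0b1110000000101010 ^ 0b101101110110100 = 0b1011101110011110 = 48030

48030


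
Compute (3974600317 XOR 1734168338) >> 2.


Step 1: 3974600317 ^ 1734168338 = 2344278383
Step 2: 2344278383 >> 2 = 586069595

586069595


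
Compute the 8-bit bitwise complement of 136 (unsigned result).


~0b10001000 = 0b1110111 = 119 (8-bit unsigned)

119


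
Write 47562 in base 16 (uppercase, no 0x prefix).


47562 = B9CA hex

B9CA


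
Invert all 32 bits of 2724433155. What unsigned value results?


2724433155 ^ 4294967295 = 1570534140

1570534140


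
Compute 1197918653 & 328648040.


0b1000111011001101100100110111101 & 0b10011100101101100010101101000 = 0b11000001101100000100101000 = 50774312

50774312


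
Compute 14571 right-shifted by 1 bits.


0b11100011101011 >> 1 = 0b1110001110101 = 7285

7285


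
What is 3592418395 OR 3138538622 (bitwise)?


0b11010110000111111111010001011011 | 0b10111011000100100100110001111110 = 0b11111111000111111111110001111111 = 4280286335

4280286335


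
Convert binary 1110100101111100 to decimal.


1110100101111100 in decimal = 59772

59772


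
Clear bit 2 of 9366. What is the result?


9366 & ~(1 << 2) = 9362

9362


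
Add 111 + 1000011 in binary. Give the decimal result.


111 + 1000011 = 1001010 = 74

74


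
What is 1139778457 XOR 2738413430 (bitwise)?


0b1000011111011111010001110011001 ^ 0b10100011001110001101111101110110 = 0b11100000110101110111110011101111 = 3772218607

3772218607


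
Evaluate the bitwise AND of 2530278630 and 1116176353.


0b10010110110100001111110011100110 & 0b1000010100001110111111111100001 = 0b10100000000111110011100000 = 41975008

41975008


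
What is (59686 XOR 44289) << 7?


Step 1: 59686 ^ 44289 = 17447
Step 2: 17447 << 7 = 2233216

2233216


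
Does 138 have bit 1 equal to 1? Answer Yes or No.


0b10001010, bit 1 = 1. Yes

Yes


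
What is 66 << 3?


0b1000010 << 3 = 0b1000010000 = 528

528


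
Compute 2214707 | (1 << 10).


2214707 | (1 << 10) = 2214707 | 1024 = 2215731

2215731


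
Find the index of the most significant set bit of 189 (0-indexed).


0b10111101. Highest set bit at position 7

7


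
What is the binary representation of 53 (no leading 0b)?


53 = 110101 in binary

110101


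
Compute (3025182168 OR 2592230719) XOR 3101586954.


Step 1: 3025182168 | 2592230719 = 3201490431
Step 2: 3201490431 ^ 3101586954 = 101493749

101493749


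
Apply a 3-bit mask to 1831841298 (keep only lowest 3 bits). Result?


1831841298 & 7 = 2

2


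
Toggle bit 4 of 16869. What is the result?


16869 ^ (1 << 4) = 16869 ^ 16 = 16885

16885


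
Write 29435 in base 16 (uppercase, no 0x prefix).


29435 = 72FB hex

72FB


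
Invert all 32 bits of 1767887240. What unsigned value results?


1767887240 ^ 4294967295 = 2527080055

2527080055


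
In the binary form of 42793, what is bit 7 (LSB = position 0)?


0b1010011100101001, position 7 = 0

0


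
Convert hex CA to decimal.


CA hex = 202 decimal

202


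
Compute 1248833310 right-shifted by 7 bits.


0b1001010011011111010111100011110 >> 7 = 0b100101001101111101011110 = 9756510

9756510


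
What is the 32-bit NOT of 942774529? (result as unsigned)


~0b111000001100011001100100000001 = 0b11000111110011100110011011111110 = 3352192766 (32-bit unsigned)

3352192766


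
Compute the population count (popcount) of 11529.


0b10110100001001 has 6 set bits

6


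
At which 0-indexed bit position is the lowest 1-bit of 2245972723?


0b10000101110111101101001011110011. Lowest set bit at position 0

0


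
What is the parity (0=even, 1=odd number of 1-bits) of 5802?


0b1011010101010 has 7 ones => parity 1

1


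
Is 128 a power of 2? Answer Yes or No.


0b10000000. Only one bit set => Yes

Yes


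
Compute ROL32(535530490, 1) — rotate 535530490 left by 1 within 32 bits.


Rotate 0b11111111010111000101111111010 left by 1 (32-bit) = 0b111111110101110001011111110100 = 1071060980

1071060980


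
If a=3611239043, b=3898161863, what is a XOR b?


3611239043 ^ 3898161863 = 1063655492

1063655492


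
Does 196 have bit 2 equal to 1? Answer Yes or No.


0b11000100, bit 2 = 1. Yes

Yes


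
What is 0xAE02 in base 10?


AE02 hex = 44546 decimal

44546


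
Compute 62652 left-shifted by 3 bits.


0b1111010010111100 << 3 = 0b1111010010111100000 = 501216

501216


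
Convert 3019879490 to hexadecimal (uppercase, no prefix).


3019879490 = B3FFB442 hex

B3FFB442


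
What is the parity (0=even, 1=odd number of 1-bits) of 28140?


0b110110111101100 has 10 ones => parity 0

0


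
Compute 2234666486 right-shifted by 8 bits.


0b10000101001100100100110111110110 >> 8 = 0b100001010011001001001101 = 8729165

8729165


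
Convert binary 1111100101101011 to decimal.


1111100101101011 in decimal = 63851

63851


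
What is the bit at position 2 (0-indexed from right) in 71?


0b1000111, position 2 = 1

1


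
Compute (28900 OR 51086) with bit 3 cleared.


Step 1: 28900 | 51086 = 63470
Step 2: 63470 & ~(1 << 3) = 63462

63462


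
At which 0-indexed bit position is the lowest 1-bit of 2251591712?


0b10000110001101001001000000100000. Lowest set bit at position 5

5


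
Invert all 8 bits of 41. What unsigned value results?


41 ^ 255 = 214

214


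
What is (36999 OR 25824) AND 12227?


Step 1: 36999 | 25824 = 62695
Step 2: 62695 & 12227 = 9411

9411


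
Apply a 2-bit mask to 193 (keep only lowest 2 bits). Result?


193 & 3 = 1

1


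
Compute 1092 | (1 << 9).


1092 | (1 << 9) = 1092 | 512 = 1604

1604


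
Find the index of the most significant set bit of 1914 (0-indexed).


0b11101111010. Highest set bit at position 10

10


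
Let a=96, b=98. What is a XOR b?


96 ^ 98 = 2

2


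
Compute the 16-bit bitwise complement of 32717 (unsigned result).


~0b111111111001101 = 0b1000000000110010 = 32818 (16-bit unsigned)

32818


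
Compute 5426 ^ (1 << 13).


5426 ^ (1 << 13) = 5426 ^ 8192 = 13618

13618


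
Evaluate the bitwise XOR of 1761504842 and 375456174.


0b1101000111111100110111001001010 ^ 0b10110011000010000000110101110 = 0b1111110100111110110111111100100 = 2124378084

2124378084


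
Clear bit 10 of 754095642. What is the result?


754095642 & ~(1 << 10) = 754094618

754094618


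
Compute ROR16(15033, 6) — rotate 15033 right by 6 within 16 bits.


Rotate 0b11101010111001 right by 6 (16-bit) = 0b1110010011101010 = 58602

58602


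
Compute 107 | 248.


0b1101011 | 0b11111000 = 0b11111011 = 251

251


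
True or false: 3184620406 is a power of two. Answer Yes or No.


0b10111101110100010111001101110110. Multiple bits set => No

No


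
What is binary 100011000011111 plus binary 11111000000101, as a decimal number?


100011000011111 + 11111000000101 = 1000010000100100 = 33828

33828


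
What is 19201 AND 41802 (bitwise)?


0b100101100000001 & 0b1010001101001010 = 0b1100000000 = 768

768


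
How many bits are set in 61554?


0b1111000001110010 has 8 set bits

8


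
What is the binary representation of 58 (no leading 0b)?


58 = 111010 in binary

111010


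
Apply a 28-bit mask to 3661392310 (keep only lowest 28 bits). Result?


3661392310 & 268435455 = 171731382

171731382


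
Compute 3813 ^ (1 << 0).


3813 ^ (1 << 0) = 3813 ^ 1 = 3812

3812


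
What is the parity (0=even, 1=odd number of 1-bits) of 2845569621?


0b10101001100110111111001001010101 has 18 ones => parity 0

0


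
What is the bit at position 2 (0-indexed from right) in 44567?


0b1010111000010111, position 2 = 1

1


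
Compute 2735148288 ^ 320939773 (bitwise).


0b10100011000001110000110100000000 ^ 0b10011001000010010011011111101 = 0b10110000001001100010101111111101 = 2955291645

2955291645


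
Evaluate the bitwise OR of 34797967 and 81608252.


0b10000100101111100110001111 | 0b100110111010011111000111100 = 0b110110111111111111110111111 = 115343295

115343295


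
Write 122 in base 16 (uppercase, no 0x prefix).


122 = 7A hex

7A


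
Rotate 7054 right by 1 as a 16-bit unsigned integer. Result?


Rotate 0b1101110001110 right by 1 (16-bit) = 0b110111000111 = 3527

3527


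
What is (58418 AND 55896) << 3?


Step 1: 58418 & 55896 = 49168
Step 2: 49168 << 3 = 393344

393344


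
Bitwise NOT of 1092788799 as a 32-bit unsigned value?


~0b1000001001000101010001000111111 = 0b10111110110111010101110111000000 = 3202178496 (32-bit unsigned)

3202178496


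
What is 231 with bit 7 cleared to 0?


231 & ~(1 << 7) = 103

103


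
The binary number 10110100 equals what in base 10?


10110100 in decimal = 180

180


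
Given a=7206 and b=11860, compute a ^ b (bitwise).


7206 ^ 11860 = 12914

12914


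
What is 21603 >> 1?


0b101010001100011 >> 1 = 0b10101000110001 = 10801

10801


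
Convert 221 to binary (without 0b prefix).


221 = 11011101 in binary

11011101


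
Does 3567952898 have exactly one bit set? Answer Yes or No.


0b11010100101010101010010000000010. Multiple bits set => No

No


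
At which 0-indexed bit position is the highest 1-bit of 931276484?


0b110111100000100010011011000100. Highest set bit at position 29

29


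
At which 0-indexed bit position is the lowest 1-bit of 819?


0b1100110011. Lowest set bit at position 0

0


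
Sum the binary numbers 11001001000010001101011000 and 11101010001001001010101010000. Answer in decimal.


11001001000010001101011000 + 11101010001001001010101010000 = 100000011010001011100010101000 = 543733928

543733928


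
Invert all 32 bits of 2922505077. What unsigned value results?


2922505077 ^ 4294967295 = 1372462218

1372462218


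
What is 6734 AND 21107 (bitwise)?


0b1101001001110 & 0b101001001110011 = 0b1001001000010 = 4674

4674


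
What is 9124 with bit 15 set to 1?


9124 | (1 << 15) = 9124 | 32768 = 41892

41892


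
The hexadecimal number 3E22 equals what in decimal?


3E22 hex = 15906 decimal

15906


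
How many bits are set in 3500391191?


0b11010000101000111011101100010111 has 17 set bits

17


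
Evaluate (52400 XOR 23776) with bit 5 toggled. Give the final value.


Step 1: 52400 ^ 23776 = 36944
Step 2: 36944 ^ (1 << 5) = 36944 ^ 32 = 36976

36976


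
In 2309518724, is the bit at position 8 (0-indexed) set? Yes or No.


0b10001001101010000111010110000100, bit 8 = 1. Yes

Yes


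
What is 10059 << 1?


0b10011101001011 << 1 = 0b100111010010110 = 20118

20118


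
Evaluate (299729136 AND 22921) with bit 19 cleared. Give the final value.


Step 1: 299729136 & 22921 = 128
Step 2: 128 & ~(1 << 19) = 128

128


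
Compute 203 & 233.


0b11001011 & 0b11101001 = 0b11001001 = 201

201


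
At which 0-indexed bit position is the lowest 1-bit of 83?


0b1010011. Lowest set bit at position 0

0


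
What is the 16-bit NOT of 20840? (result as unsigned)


~0b101000101101000 = 0b1010111010010111 = 44695 (16-bit unsigned)

44695


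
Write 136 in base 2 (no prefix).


136 = 10001000 in binary

10001000


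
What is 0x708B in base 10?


708B hex = 28811 decimal

28811


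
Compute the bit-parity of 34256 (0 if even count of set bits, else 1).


0b1000010111010000 has 6 ones => parity 0

0


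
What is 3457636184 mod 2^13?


3457636184 & 8191 = 5976

5976


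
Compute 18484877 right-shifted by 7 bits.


0b1000110100000111010001101 >> 7 = 0b100011010000011101 = 144413

144413


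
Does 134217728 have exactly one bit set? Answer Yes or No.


0b1000000000000000000000000000. Only one bit set => Yes

Yes


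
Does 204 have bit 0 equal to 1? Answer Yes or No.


0b11001100, bit 0 = 0. No

No


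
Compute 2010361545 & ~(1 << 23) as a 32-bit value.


2010361545 & ~(1 << 23) = 2001972937

2001972937


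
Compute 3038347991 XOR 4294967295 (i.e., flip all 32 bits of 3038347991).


3038347991 ^ 4294967295 = 1256619304

1256619304


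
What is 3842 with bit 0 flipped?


3842 ^ (1 << 0) = 3842 ^ 1 = 3843

3843


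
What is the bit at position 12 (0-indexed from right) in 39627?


0b1001101011001011, position 12 = 1

1


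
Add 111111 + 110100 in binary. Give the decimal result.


111111 + 110100 = 1110011 = 115

115


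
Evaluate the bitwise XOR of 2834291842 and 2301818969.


0b10101000111011111101110010000010 ^ 0b10001001001100101111100001011001 = 0b100001110111010010010011011011 = 568141019

568141019


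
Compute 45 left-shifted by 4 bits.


0b101101 << 4 = 0b1011010000 = 720

720


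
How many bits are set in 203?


0b11001011 has 5 set bits

5


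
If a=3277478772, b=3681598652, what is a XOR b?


3277478772 ^ 3681598652 = 405465032

405465032


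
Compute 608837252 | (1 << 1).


608837252 | (1 << 1) = 608837252 | 2 = 608837254

608837254


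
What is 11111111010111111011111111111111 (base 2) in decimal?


11111111010111111011111111111111 in decimal = 4284465151

4284465151


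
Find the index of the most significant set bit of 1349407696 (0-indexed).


0b1010000011011100101001111010000. Highest set bit at position 30

30


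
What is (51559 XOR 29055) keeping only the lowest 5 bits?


Step 1: 51559 ^ 29055 = 47128
Step 2: 47128 & 31 = 24

24


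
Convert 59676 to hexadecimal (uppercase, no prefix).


59676 = E91C hex

E91C


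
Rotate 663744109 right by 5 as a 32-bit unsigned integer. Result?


Rotate 0b100111100011111110111001101101 right by 5 (32-bit) = 0b1101001001111000111111101110011 = 1765572467

1765572467


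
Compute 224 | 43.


0b11100000 | 0b101011 = 0b11101011 = 235

235


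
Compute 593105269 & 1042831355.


0b100011010110100001000101110101 & 0b111110001010000101011111111011 = 0b100010000010000001000101110001 = 570954097

570954097


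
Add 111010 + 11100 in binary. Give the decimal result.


111010 + 11100 = 1010110 = 86

86


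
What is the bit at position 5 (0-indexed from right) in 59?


0b111011, position 5 = 1

1


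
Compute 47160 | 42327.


0b1011100000111000 | 0b1010010101010111 = 0b1011110101111111 = 48511

48511


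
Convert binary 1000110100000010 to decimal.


1000110100000010 in decimal = 36098

36098


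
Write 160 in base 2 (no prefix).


160 = 10100000 in binary

10100000


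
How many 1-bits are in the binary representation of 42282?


0b1010010100101010 has 7 set bits

7


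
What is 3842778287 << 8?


0b11100101000011000010010010101111 << 8 = 0b1110010100001100001001001010111100000000 = 983751241472

983751241472


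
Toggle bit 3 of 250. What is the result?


250 ^ (1 << 3) = 250 ^ 8 = 242

242


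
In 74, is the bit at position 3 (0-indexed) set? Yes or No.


0b1001010, bit 3 = 1. Yes

Yes


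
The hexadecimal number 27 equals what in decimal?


27 hex = 39 decimal

39


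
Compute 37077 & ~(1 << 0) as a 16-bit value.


37077 & ~(1 << 0) = 37076

37076


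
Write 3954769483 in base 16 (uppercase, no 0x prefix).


3954769483 = EBB8FE4B hex

EBB8FE4B


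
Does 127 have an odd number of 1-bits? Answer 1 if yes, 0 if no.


0b1111111 has 7 ones => parity 1

1


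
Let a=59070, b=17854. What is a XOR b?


59070 ^ 17854 = 41728

41728


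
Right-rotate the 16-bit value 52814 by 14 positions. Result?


Rotate 0b1100111001001110 right by 14 (16-bit) = 0b11100100111011 = 14651

14651


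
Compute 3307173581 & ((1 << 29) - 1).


3307173581 & 536870911 = 85948109

85948109


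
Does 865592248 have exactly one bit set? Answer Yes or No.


0b110011100101111110001110111000. Multiple bits set => No

No


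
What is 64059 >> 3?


0b1111101000111011 >> 3 = 0b1111101000111 = 8007

8007


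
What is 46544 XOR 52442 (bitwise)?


0b1011010111010000 ^ 0b1100110011011010 = 0b111100100001010 = 30986

30986


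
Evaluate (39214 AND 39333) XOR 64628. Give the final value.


Step 1: 39214 & 39333 = 39204
Step 2: 39204 ^ 64628 = 25936

25936


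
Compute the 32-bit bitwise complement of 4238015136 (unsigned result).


~0b11111100100110101111101010100000 = 0b11011001010000010101011111 = 56952159 (32-bit unsigned)

56952159


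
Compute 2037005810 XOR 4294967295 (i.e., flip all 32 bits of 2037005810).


2037005810 ^ 4294967295 = 2257961485

2257961485


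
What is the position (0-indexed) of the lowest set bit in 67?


0b1000011. Lowest set bit at position 0

0


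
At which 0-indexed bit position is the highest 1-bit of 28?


0b11100. Highest set bit at position 4

4


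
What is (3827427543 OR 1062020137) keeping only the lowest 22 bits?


Step 1: 3827427543 | 1062020137 = 4285394175
Step 2: 4285394175 & 4194303 = 3009791

3009791


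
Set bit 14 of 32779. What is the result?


32779 | (1 << 14) = 32779 | 16384 = 49163

49163


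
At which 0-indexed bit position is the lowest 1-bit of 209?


0b11010001. Lowest set bit at position 0

0


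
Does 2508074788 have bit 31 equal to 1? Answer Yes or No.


0b10010101011111100010111100100100, bit 31 = 1. Yes

Yes


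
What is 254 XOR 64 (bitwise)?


0b11111110 ^ 0b1000000 = 0b10111110 = 190

190


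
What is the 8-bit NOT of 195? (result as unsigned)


~0b11000011 = 0b111100 = 60 (8-bit unsigned)

60


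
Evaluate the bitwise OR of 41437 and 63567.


0b1010000111011101 | 0b1111100001001111 = 0b1111100111011111 = 63967

63967


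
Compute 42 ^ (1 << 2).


42 ^ (1 << 2) = 42 ^ 4 = 46

46


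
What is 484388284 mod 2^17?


484388284 & 131071 = 77244

77244


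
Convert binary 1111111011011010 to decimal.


1111111011011010 in decimal = 65242

65242


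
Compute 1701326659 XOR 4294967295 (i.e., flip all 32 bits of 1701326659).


1701326659 ^ 4294967295 = 2593640636

2593640636


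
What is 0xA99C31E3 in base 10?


A99C31E3 hex = 2845585891 decimal

2845585891


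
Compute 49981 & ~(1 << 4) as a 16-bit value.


49981 & ~(1 << 4) = 49965

49965


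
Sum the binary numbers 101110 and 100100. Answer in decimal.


101110 + 100100 = 1010010 = 82

82


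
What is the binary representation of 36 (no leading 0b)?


36 = 100100 in binary

100100


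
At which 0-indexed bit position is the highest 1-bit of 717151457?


0b101010101111101101110011100001. Highest set bit at position 29

29


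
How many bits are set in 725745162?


0b101011010000011111111000001010 has 15 set bits

15


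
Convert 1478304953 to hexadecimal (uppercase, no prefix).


1478304953 = 581D24B9 hex

581D24B9


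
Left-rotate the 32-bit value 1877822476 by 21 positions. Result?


Rotate 0b1101111111011010100110000001100 left by 21 (32-bit) = 0b10000001100011011111110110101001 = 2173566377

2173566377


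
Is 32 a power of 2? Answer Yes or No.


0b100000. Only one bit set => Yes

Yes


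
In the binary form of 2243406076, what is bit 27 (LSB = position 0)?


0b10000101101101111010100011111100, position 27 = 0

0


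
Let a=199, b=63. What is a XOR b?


199 ^ 63 = 248

248


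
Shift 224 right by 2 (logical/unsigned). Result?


0b11100000 >> 2 = 0b111000 = 56

56


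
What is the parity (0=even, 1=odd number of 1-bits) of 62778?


0b1111010100111010 has 10 ones => parity 0

0


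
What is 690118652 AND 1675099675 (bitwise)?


0b101001001000100101111111111100 & 0b1100011110101111111111000011011 = 0b100001000000100101111000011000 = 553803288

553803288


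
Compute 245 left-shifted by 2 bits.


0b11110101 << 2 = 0b1111010100 = 980

980


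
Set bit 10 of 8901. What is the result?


8901 | (1 << 10) = 8901 | 1024 = 9925

9925


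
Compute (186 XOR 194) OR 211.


Step 1: 186 ^ 194 = 120
Step 2: 120 | 211 = 251

251


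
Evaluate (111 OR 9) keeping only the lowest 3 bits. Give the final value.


Step 1: 111 | 9 = 111
Step 2: 111 & 7 = 7

7


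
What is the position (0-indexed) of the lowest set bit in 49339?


0b1100000010111011. Lowest set bit at position 0

0


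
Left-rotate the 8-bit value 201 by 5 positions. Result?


Rotate 0b11001001 left by 5 (8-bit) = 0b111001 = 57

57


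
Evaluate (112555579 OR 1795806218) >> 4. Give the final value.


Step 1: 112555579 | 1795806218 = 1874720315
Step 2: 1874720315 >> 4 = 117170019

117170019


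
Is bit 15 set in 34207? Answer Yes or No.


0b1000010110011111, bit 15 = 1. Yes

Yes


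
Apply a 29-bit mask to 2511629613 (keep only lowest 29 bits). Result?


2511629613 & 536870911 = 364145965

364145965


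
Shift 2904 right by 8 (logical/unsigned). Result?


0b101101011000 >> 8 = 0b1011 = 11

11


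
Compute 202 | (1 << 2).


202 | (1 << 2) = 202 | 4 = 206

206


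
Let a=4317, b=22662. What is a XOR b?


4317 ^ 22662 = 18523

18523


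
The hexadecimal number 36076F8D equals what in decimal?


36076F8D hex = 906456973 decimal

906456973


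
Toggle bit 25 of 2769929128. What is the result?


2769929128 ^ (1 << 25) = 2769929128 ^ 33554432 = 2803483560

2803483560


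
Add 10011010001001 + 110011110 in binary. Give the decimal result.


10011010001001 + 110011110 = 10100000100111 = 10279

10279


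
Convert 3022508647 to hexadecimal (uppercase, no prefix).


3022508647 = B427D267 hex

B427D267


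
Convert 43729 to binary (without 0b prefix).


43729 = 1010101011010001 in binary

1010101011010001


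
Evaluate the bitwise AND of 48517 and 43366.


0b1011110110000101 & 0b1010100101100110 = 0b1010100100000100 = 43268

43268


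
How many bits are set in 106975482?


0b110011000000101000011111010 has 12 set bits

12


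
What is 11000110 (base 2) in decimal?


11000110 in decimal = 198

198


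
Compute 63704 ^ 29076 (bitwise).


0b1111100011011000 ^ 0b111000110010100 = 0b1000100101001100 = 35148

35148


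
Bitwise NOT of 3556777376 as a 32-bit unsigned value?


~0b11010100000000000001110110100000 = 0b101011111111111110001001011111 = 738189919 (32-bit unsigned)

738189919


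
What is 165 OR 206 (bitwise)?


0b10100101 | 0b11001110 = 0b11101111 = 239

239


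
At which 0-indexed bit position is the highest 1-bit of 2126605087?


0b1111110110000010110101100011111. Highest set bit at position 30

30


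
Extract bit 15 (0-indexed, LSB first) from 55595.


0b1101100100101011, position 15 = 1

1


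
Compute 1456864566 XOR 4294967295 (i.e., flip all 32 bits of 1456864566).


1456864566 ^ 4294967295 = 2838102729

2838102729


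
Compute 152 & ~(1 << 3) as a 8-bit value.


152 & ~(1 << 3) = 144

144


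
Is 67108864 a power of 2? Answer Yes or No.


0b100000000000000000000000000. Only one bit set => Yes

Yes


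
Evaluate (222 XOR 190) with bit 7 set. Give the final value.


Step 1: 222 ^ 190 = 96
Step 2: 96 | (1 << 7) = 96 | 128 = 224

224


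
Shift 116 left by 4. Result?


0b1110100 << 4 = 0b11101000000 = 1856

1856


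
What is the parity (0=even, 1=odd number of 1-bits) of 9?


0b1001 has 2 ones => parity 0

0


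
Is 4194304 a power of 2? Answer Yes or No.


0b10000000000000000000000. Only one bit set => Yes

Yes


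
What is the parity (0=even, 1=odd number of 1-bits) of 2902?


0b101101010110 has 7 ones => parity 1

1


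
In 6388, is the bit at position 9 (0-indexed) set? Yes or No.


0b1100011110100, bit 9 = 0. No

No


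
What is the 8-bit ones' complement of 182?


182 ^ 255 = 73

73


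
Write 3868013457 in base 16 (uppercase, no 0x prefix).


3868013457 = E68D3391 hex

E68D3391


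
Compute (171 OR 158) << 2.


Step 1: 171 | 158 = 191
Step 2: 191 << 2 = 764

764


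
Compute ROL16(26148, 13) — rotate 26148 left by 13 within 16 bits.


Rotate 0b110011000100100 left by 13 (16-bit) = 0b1000110011000100 = 36036

36036


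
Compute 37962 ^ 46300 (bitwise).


0b1001010001001010 ^ 0b1011010011011100 = 0b10000010010110 = 8342

8342


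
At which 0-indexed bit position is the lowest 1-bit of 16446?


0b100000000111110. Lowest set bit at position 1

1


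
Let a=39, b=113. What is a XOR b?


39 ^ 113 = 86

86


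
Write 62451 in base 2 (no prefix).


62451 = 1111001111110011 in binary

1111001111110011


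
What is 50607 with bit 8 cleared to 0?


50607 & ~(1 << 8) = 50351

50351


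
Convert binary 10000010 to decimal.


10000010 in decimal = 130

130


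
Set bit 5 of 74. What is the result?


74 | (1 << 5) = 74 | 32 = 106

106


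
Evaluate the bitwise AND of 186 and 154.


0b10111010 & 0b10011010 = 0b10011010 = 154

154


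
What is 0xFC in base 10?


FC hex = 252 decimal

252


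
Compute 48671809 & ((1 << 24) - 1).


48671809 & 16777215 = 15117377

15117377


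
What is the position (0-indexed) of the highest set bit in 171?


0b10101011. Highest set bit at position 7

7


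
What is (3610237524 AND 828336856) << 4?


Step 1: 3610237524 & 828336856 = 286214736
Step 2: 286214736 << 4 = 4579435776

4579435776


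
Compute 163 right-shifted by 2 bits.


0b10100011 >> 2 = 0b101000 = 40

40


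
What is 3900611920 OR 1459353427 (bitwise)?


0b11101000011111101001110101010000 | 0b1010110111110111111011101010011 = 0b11111110111111111111111101010011 = 4278189907

4278189907


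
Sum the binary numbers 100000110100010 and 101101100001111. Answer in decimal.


100000110100010 + 101101100001111 = 1001110010110001 = 40113

40113


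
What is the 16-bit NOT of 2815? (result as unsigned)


~0b101011111111 = 0b1111010100000000 = 62720 (16-bit unsigned)

62720


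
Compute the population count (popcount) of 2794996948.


0b10100110100110000100010011010100 has 13 set bits

13


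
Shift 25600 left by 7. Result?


0b110010000000000 << 7 = 0b1100100000000000000000 = 3276800

3276800


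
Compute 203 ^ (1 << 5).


203 ^ (1 << 5) = 203 ^ 32 = 235

235


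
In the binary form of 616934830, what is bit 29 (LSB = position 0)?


0b100100110001011010110110101110, position 29 = 1

1


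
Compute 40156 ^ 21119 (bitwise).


0b1001110011011100 ^ 0b101001001111111 = 0b1100111010100011 = 52899

52899


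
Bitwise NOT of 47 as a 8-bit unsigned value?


~0b101111 = 0b11010000 = 208 (8-bit unsigned)

208


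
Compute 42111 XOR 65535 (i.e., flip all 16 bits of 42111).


42111 ^ 65535 = 23424

23424


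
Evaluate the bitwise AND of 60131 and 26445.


0b1110101011100011 & 0b110011101001101 = 0b110001001000001 = 25153

25153


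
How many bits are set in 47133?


0b1011100000011101 has 8 set bits

8


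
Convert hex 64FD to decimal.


64FD hex = 25853 decimal

25853


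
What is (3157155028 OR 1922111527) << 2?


Step 1: 3157155028 | 1922111527 = 4273954039
Step 2: 4273954039 << 2 = 17095816156

17095816156


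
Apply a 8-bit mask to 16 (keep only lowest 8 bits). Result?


16 & 255 = 16

16


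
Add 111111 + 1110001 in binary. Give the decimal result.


111111 + 1110001 = 10110000 = 176

176


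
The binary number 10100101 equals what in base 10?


10100101 in decimal = 165

165


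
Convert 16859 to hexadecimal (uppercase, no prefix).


16859 = 41DB hex

41DB


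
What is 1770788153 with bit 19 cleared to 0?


1770788153 & ~(1 << 19) = 1770263865

1770263865


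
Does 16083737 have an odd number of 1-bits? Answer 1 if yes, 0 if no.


0b111101010110101100011001 has 14 ones => parity 0

0


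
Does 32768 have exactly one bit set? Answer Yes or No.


0b1000000000000000. Only one bit set => Yes

Yes


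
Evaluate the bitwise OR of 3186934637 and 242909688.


0b10111101111101001100001101101101 | 0b1110011110101000000111111000 = 0b10111111111111101100001111111101 = 3221144573

3221144573


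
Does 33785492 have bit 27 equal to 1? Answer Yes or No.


0b10000000111000011010010100, bit 27 = 0. No

No
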